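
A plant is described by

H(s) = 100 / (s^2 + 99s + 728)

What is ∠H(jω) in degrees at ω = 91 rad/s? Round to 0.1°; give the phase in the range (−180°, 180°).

Substitute s = j91:
Numerator: 100 = 100 + j0
Denominator: (j91)^2 + 99(j91) + 728 = -7553 + j9009
|N| = √(100² + 0²) ≈ 100, ∠N ≈ 0.00°
|D| = √(7553² + 9009²) ≈ 11756, ∠D ≈ 129.98°
∠H = 0.00° − 129.98° = -129.98°

-130.0°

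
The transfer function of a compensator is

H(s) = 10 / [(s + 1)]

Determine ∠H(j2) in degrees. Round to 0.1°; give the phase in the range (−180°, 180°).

At ω = 2 rad/s:
pole (1 + j2·1) = 1 + j2 → |·| ≈ 2.2361, ∠ ≈ 63.43°
∠H = (0°) − (63.43°) = -63.43°

-63.4°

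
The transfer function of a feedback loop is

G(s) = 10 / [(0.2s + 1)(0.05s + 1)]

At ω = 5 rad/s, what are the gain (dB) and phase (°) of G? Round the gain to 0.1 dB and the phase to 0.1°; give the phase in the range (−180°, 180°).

16.7 dB, -59.0°

At ω = 5 rad/s:
pole (1 + j5·0.2) = 1 + j1 → |·| ≈ 1.4142, ∠ ≈ 45.00°
pole (1 + j5·0.05) = 1 + j0.25 → |·| ≈ 1.0308, ∠ ≈ 14.04°
|G| = 10 · 1 / (1.4142 · 1.0308) ≈ 6.8599
Gain = 20 log₁₀(6.8599) ≈ 16.73 dB
∠G = (0°) − (45.00° + 14.04°) = -59.04°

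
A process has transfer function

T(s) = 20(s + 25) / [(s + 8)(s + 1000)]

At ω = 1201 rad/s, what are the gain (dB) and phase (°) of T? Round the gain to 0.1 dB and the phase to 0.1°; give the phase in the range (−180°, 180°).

-37.9 dB, -51.0°

At s = jω = j1201:
zero (s+25): 25 + j1201 → |·| = √(25²+1201²) = √1443026 ≈ 1201.3, ∠ = arctan(1201/25) ≈ 88.81°
pole (s+8): 8 + j1201 → |·| = √(8²+1201²) = √1442465 ≈ 1201, ∠ = arctan(1201/8) ≈ 89.62°
pole (s+1000): 1000 + j1201 → |·| = √(1000²+1201²) = √2442401 ≈ 1562.8, ∠ = arctan(1201/1000) ≈ 50.22°
|T| = 20 · 1201.3 / 1.8769e+06 ≈ 0.012801
Gain = 20 log₁₀(0.012801) ≈ -37.86 dB
∠T = 88.81° − 139.84° = -51.03°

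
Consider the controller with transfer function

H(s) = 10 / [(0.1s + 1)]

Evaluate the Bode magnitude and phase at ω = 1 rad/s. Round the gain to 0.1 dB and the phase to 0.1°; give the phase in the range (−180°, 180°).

At ω = 1 rad/s:
pole (1 + j1·0.1) = 1 + j0.1 → |·| ≈ 1.005, ∠ ≈ 5.71°
|H| = 10 · 1 / (1.005) ≈ 9.9502
Gain = 20 log₁₀(9.9502) ≈ 19.96 dB
∠H = (0°) − (5.71°) = -5.71°

20.0 dB, -5.7°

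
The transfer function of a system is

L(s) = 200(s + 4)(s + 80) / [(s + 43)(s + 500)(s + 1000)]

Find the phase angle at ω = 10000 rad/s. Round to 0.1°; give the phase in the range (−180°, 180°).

-81.7°

At s = jω = j10000:
zero (s+4): 4 + j10000 → |·| = √(4²+10000²) = √100000016 ≈ 10000, ∠ = arctan(10000/4) ≈ 89.98°
zero (s+80): 80 + j10000 → |·| = √(80²+10000²) = √100006400 ≈ 10000, ∠ = arctan(10000/80) ≈ 89.54°
pole (s+43): 43 + j10000 → |·| = √(43²+10000²) = √100001849 ≈ 10000, ∠ = arctan(10000/43) ≈ 89.75°
pole (s+500): 500 + j10000 → |·| = √(500²+10000²) = √100250000 ≈ 10012, ∠ = arctan(10000/500) ≈ 87.14°
pole (s+1000): 1000 + j10000 → |·| = √(1000²+10000²) = √101000000 ≈ 10050, ∠ = arctan(10000/1000) ≈ 84.29°
∠L = 179.52° − 261.18° = -81.66°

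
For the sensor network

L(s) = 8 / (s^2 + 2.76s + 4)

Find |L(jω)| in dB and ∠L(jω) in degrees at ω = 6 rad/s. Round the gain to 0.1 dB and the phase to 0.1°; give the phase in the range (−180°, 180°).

-13.1 dB, -152.6°

At s = jω = j6:
quadratic: (j6)² + 2.76·j6 + 4 = -32 + j16.56 → |·| ≈ 36.031, ∠ ≈ 152.64°
|L| = 8 / 36.031 ≈ 0.22203
Gain = 20 log₁₀(0.22203) ≈ -13.07 dB
∠L = 0.00° − 152.64° = -152.64°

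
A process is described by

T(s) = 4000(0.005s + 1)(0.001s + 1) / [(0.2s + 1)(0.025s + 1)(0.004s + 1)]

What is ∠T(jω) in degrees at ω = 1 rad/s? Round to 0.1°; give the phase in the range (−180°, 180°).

At ω = 1 rad/s:
zero (1 + j1·0.005) = 1 + j0.005 → |·| ≈ 1, ∠ ≈ 0.29°
zero (1 + j1·0.001) = 1 + j0.001 → |·| ≈ 1, ∠ ≈ 0.06°
pole (1 + j1·0.2) = 1 + j0.2 → |·| ≈ 1.0198, ∠ ≈ 11.31°
pole (1 + j1·0.025) = 1 + j0.025 → |·| ≈ 1.0003, ∠ ≈ 1.43°
pole (1 + j1·0.004) = 1 + j0.004 → |·| ≈ 1, ∠ ≈ 0.23°
∠T = (0.29° + 0.06°) − (11.31° + 1.43° + 0.23°) = -12.62°

-12.6°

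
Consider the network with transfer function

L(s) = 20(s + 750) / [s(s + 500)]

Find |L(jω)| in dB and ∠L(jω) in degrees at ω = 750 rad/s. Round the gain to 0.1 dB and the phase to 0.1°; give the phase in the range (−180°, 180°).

At s = jω = j750:
zero (s+750): 750 + j750 → |·| = √(750²+750²) = √1125000 ≈ 1060.7, ∠ = arctan(750/750) ≈ 45.00°
pole (s+500): 500 + j750 → |·| = √(500²+750²) = √812500 ≈ 901.39, ∠ = arctan(750/500) ≈ 56.31°
pole at origin: |s| = 750, ∠ = 90.00° (in denominator)
|L| = 20 · 1060.7 / 6.7604e+05 ≈ 0.03138
Gain = 20 log₁₀(0.03138) ≈ -30.07 dB
∠L = 45.00° − 146.31° = -101.31°

-30.1 dB, -101.3°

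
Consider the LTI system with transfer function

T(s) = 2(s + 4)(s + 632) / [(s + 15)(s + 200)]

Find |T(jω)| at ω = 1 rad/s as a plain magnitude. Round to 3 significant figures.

At s = jω = j1:
zero (s+4): 4 + j1 → |·| = √(4²+1²) = √17 ≈ 4.1231, ∠ = arctan(1/4) ≈ 14.04°
zero (s+632): 632 + j1 → |·| = √(632²+1²) = √399425 ≈ 632, ∠ = arctan(1/632) ≈ 0.09°
pole (s+15): 15 + j1 → |·| = √(15²+1²) = √226 ≈ 15.033, ∠ = arctan(1/15) ≈ 3.81°
pole (s+200): 200 + j1 → |·| = √(200²+1²) = √40001 ≈ 200, ∠ = arctan(1/200) ≈ 0.29°
|T| = 2 · 2605.8 / 3006.6 ≈ 1.7334

1.73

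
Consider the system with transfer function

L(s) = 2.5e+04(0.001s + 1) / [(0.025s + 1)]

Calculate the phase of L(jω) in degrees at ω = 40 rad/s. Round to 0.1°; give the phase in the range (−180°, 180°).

-42.7°

At ω = 40 rad/s:
zero (1 + j40·0.001) = 1 + j0.04 → |·| ≈ 1.0008, ∠ ≈ 2.29°
pole (1 + j40·0.025) = 1 + j1 → |·| ≈ 1.4142, ∠ ≈ 45.00°
∠L = (2.29°) − (45.00°) = -42.71°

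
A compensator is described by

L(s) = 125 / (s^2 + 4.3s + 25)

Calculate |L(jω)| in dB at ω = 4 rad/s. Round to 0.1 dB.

At s = jω = j4:
quadratic: (j4)² + 4.3·j4 + 25 = 9 + j17.2 → |·| ≈ 19.412, ∠ ≈ 62.38°
|L| = 125 / 19.412 ≈ 6.4393
Gain = 20 log₁₀(6.4393) ≈ 16.18 dB

16.2 dB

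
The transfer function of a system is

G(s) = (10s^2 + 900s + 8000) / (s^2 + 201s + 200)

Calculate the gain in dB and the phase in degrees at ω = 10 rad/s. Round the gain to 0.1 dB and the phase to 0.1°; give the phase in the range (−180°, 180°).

15.1 dB, -35.0°

Substitute s = j10:
Numerator: 10(j10)^2 + 900(j10) + 8000 = 7000 + j9000
Denominator: (j10)^2 + 201(j10) + 200 = 100 + j2010
|N| = √(7000² + 9000²) ≈ 11402, ∠N ≈ 52.13°
|D| = √(100² + 2010²) ≈ 2012.5, ∠D ≈ 87.15°
|G| = 11402 / 2012.5 ≈ 5.6656
Gain = 20 log₁₀(5.6656) ≈ 15.06 dB
∠G = 52.13° − 87.15° = -35.02°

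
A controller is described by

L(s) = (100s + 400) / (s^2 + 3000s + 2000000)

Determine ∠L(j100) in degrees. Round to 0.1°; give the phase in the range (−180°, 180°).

79.1°

Substitute s = j100:
Numerator: 100(j100) + 400 = 400 + j10000
Denominator: (j100)^2 + 3000(j100) + 2000000 = 1990000 + j300000
|N| = √(400² + 10000²) ≈ 10008, ∠N ≈ 87.71°
|D| = √(1990000² + 300000²) ≈ 2.0125e+06, ∠D ≈ 8.57°
∠L = 87.71° − 8.57° = 79.14°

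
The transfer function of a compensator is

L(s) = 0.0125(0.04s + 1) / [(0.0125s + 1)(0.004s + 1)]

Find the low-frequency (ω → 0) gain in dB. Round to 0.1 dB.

L(0) = 0.0125 · 1 / 1 = 0.0125
20 log₁₀(0.0125) ≈ -38.06 dB

-38.1 dB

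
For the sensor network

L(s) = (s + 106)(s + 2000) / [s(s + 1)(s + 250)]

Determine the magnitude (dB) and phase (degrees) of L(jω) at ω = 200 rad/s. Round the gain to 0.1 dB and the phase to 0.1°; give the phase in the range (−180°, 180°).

At s = jω = j200:
zero (s+106): 106 + j200 → |·| = √(106²+200²) = √51236 ≈ 226.35, ∠ = arctan(200/106) ≈ 62.08°
zero (s+2000): 2000 + j200 → |·| = √(2000²+200²) = √4040000 ≈ 2010, ∠ = arctan(200/2000) ≈ 5.71°
pole (s+1): 1 + j200 → |·| = √(1²+200²) = √40001 ≈ 200, ∠ = arctan(200/1) ≈ 89.71°
pole (s+250): 250 + j200 → |·| = √(250²+200²) = √102500 ≈ 320.16, ∠ = arctan(200/250) ≈ 38.66°
pole at origin: |s| = 200, ∠ = 90.00° (in denominator)
|L| = 1 · 4.5496e+05 / 1.2806e+07 ≈ 0.035527
Gain = 20 log₁₀(0.035527) ≈ -28.99 dB
∠L = 67.79° − 218.37° = -150.58°

-29.0 dB, -150.6°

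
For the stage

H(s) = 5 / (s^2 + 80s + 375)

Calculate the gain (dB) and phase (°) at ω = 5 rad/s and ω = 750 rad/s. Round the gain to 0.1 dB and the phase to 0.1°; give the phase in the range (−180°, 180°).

ω = 5: -40.5 dB, -48.8°; ω = 750: -101.1 dB, -173.9°

Substitute s = j5:
Numerator: 5 = 5 + j0
Denominator: (j5)^2 + 80(j5) + 375 = 350 + j400
|N| = √(5² + 0²) ≈ 5, ∠N ≈ 0.00°
|D| = √(350² + 400²) ≈ 531.51, ∠D ≈ 48.81°
|H| = 5 / 531.51 ≈ 0.0094072
Gain = 20 log₁₀(0.0094072) ≈ -40.53 dB
∠H = 0.00° − 48.81° = -48.81°

Substitute s = j750:
Numerator: 5 = 5 + j0
Denominator: (j750)^2 + 80(j750) + 375 = -562125 + j60000
|N| = √(5² + 0²) ≈ 5, ∠N ≈ 0.00°
|D| = √(562125² + 60000²) ≈ 5.6532e+05, ∠D ≈ 173.91°
|H| = 5 / 5.6532e+05 ≈ 8.8445e-06
Gain = 20 log₁₀(8.8445e-06) ≈ -101.07 dB
∠H = 0.00° − 173.91° = -173.91°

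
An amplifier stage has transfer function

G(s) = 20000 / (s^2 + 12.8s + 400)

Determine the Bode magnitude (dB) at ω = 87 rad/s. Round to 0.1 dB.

8.8 dB

At s = jω = j87:
quadratic: (j87)² + 12.8·j87 + 400 = -7169 + j1113.6 → |·| ≈ 7255, ∠ ≈ 171.17°
|G| = 20000 / 7255 ≈ 2.7567
Gain = 20 log₁₀(2.7567) ≈ 8.81 dB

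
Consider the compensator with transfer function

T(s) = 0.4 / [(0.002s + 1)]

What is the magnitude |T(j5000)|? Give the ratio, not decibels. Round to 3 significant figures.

0.0398

At ω = 5000 rad/s:
pole (1 + j5000·0.002) = 1 + j10 → |·| ≈ 10.05, ∠ ≈ 84.29°
|T| = 0.4 · 1 / (10.05) ≈ 0.039801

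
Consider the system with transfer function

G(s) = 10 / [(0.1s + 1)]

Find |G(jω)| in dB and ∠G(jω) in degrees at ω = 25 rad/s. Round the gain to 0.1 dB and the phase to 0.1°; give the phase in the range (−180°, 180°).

11.4 dB, -68.2°

At ω = 25 rad/s:
pole (1 + j25·0.1) = 1 + j2.5 → |·| ≈ 2.6926, ∠ ≈ 68.20°
|G| = 10 · 1 / (2.6926) ≈ 3.7139
Gain = 20 log₁₀(3.7139) ≈ 11.40 dB
∠G = (0°) − (68.20°) = -68.20°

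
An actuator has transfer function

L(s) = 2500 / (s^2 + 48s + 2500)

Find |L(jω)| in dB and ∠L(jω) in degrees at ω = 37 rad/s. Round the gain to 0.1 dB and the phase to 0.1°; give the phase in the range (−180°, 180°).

1.5 dB, -57.5°

At s = jω = j37:
quadratic: (j37)² + 48·j37 + 2500 = 1131 + j1776 → |·| ≈ 2105.5, ∠ ≈ 57.51°
|L| = 2500 / 2105.5 ≈ 1.1874
Gain = 20 log₁₀(1.1874) ≈ 1.49 dB
∠L = 0.00° − 57.51° = -57.51°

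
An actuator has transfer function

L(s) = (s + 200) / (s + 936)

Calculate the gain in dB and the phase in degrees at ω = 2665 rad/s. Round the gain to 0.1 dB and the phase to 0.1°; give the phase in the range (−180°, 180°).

Substitute s = j2665:
Numerator: (j2665) + 200 = 200 + j2665
Denominator: (j2665) + 936 = 936 + j2665
|N| = √(200² + 2665²) ≈ 2672.5, ∠N ≈ 85.71°
|D| = √(936² + 2665²) ≈ 2824.6, ∠D ≈ 70.65°
|L| = 2672.5 / 2824.6 ≈ 0.94615
Gain = 20 log₁₀(0.94615) ≈ -0.48 dB
∠L = 85.71° − 70.65° = 15.06°

-0.5 dB, 15.1°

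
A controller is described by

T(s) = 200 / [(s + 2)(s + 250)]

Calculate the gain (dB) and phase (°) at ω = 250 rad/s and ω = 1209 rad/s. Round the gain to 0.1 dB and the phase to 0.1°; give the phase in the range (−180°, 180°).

ω = 250: -52.9 dB, -134.5°; ω = 1209: -77.5 dB, -168.2°

At s = jω = j250:
pole (s+2): 2 + j250 → |·| = √(2²+250²) = √62504 ≈ 250.01, ∠ = arctan(250/2) ≈ 89.54°
pole (s+250): 250 + j250 → |·| = √(250²+250²) = √125000 ≈ 353.55, ∠ = arctan(250/250) ≈ 45.00°
|T| = 200 / 88391 ≈ 0.0022627
Gain = 20 log₁₀(0.0022627) ≈ -52.91 dB
∠T = 0.00° − 134.54° = -134.54°

At s = jω = j1209:
pole (s+2): 2 + j1209 → |·| = √(2²+1209²) = √1461685 ≈ 1209, ∠ = arctan(1209/2) ≈ 89.91°
pole (s+250): 250 + j1209 → |·| = √(250²+1209²) = √1524181 ≈ 1234.6, ∠ = arctan(1209/250) ≈ 78.32°
|T| = 200 / 1.4926e+06 ≈ 0.00013399
Gain = 20 log₁₀(0.00013399) ≈ -77.46 dB
∠T = 0.00° − 168.23° = -168.23°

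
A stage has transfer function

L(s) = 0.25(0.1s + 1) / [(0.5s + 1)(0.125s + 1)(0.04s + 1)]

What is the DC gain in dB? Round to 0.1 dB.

L(0) = 0.25 · 1 / 1 = 0.25
20 log₁₀(0.25) ≈ -12.04 dB

-12.0 dB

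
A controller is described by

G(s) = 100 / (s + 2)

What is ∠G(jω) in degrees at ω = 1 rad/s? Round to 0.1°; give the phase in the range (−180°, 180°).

-26.6°

At s = jω = j1:
pole (s+2): 2 + j1 → |·| = √(2²+1²) = √5 ≈ 2.2361, ∠ = arctan(1/2) ≈ 26.57°
∠G = 0.00° − 26.57° = -26.57°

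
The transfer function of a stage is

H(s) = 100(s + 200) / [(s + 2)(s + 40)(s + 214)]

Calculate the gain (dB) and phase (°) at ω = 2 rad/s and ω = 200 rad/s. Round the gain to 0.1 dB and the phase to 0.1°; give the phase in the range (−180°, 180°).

At s = jω = j2:
zero (s+200): 200 + j2 → |·| = √(200²+2²) = √40004 ≈ 200.01, ∠ = arctan(2/200) ≈ 0.57°
pole (s+2): 2 + j2 → |·| = √(2²+2²) = √8 ≈ 2.8284, ∠ = arctan(2/2) ≈ 45.00°
pole (s+40): 40 + j2 → |·| = √(40²+2²) = √1604 ≈ 40.05, ∠ = arctan(2/40) ≈ 2.86°
pole (s+214): 214 + j2 → |·| = √(214²+2²) = √45800 ≈ 214.01, ∠ = arctan(2/214) ≈ 0.54°
|H| = 100 · 200.01 / 24243 ≈ 0.82502
Gain = 20 log₁₀(0.82502) ≈ -1.67 dB
∠H = 0.57° − 48.40° = -47.83°

At s = jω = j200:
zero (s+200): 200 + j200 → |·| = √(200²+200²) = √80000 ≈ 282.84, ∠ = arctan(200/200) ≈ 45.00°
pole (s+2): 2 + j200 → |·| = √(2²+200²) = √40004 ≈ 200.01, ∠ = arctan(200/2) ≈ 89.43°
pole (s+40): 40 + j200 → |·| = √(40²+200²) = √41600 ≈ 203.96, ∠ = arctan(200/40) ≈ 78.69°
pole (s+214): 214 + j200 → |·| = √(214²+200²) = √85796 ≈ 292.91, ∠ = arctan(200/214) ≈ 43.06°
|H| = 100 · 282.84 / 1.1949e+07 ≈ 0.0023671
Gain = 20 log₁₀(0.0023671) ≈ -52.52 dB
∠H = 45.00° − 211.18° = -166.18°

ω = 2: -1.7 dB, -47.8°; ω = 200: -52.5 dB, -166.2°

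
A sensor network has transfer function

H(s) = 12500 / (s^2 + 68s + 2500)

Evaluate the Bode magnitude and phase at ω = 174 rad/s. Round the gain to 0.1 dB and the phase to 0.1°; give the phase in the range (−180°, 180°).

At s = jω = j174:
quadratic: (j174)² + 68·j174 + 2500 = -27776 + j11832 → |·| ≈ 30191, ∠ ≈ 156.93°
|H| = 12500 / 30191 ≈ 0.41403
Gain = 20 log₁₀(0.41403) ≈ -7.66 dB
∠H = 0.00° − 156.93° = -156.93°

-7.7 dB, -156.9°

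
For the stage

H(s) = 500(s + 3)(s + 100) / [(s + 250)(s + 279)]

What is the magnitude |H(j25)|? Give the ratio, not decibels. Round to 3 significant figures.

18.4

At s = jω = j25:
zero (s+3): 3 + j25 → |·| = √(3²+25²) = √634 ≈ 25.179, ∠ = arctan(25/3) ≈ 83.16°
zero (s+100): 100 + j25 → |·| = √(100²+25²) = √10625 ≈ 103.08, ∠ = arctan(25/100) ≈ 14.04°
pole (s+250): 250 + j25 → |·| = √(250²+25²) = √63125 ≈ 251.25, ∠ = arctan(25/250) ≈ 5.71°
pole (s+279): 279 + j25 → |·| = √(279²+25²) = √78466 ≈ 280.12, ∠ = arctan(25/279) ≈ 5.12°
|H| = 500 · 2595.5 / 70380 ≈ 18.439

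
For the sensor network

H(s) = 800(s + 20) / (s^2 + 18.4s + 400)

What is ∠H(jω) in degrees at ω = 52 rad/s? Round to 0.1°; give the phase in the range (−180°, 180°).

At s = jω = j52:
zero (s+20): 20 + j52 → |·| = √(20²+52²) = √3104 ≈ 55.714, ∠ = arctan(52/20) ≈ 68.96°
quadratic: (j52)² + 18.4·j52 + 400 = -2304 + j956.8 → |·| ≈ 2494.8, ∠ ≈ 157.45°
∠H = 68.96° − 157.45° = -88.49°

-88.5°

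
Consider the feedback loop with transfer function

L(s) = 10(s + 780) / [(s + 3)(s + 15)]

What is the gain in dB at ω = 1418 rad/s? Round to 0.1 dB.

-41.9 dB

At s = jω = j1418:
zero (s+780): 780 + j1418 → |·| = √(780²+1418²) = √2619124 ≈ 1618.4, ∠ = arctan(1418/780) ≈ 61.19°
pole (s+3): 3 + j1418 → |·| = √(3²+1418²) = √2010733 ≈ 1418, ∠ = arctan(1418/3) ≈ 89.88°
pole (s+15): 15 + j1418 → |·| = √(15²+1418²) = √2010949 ≈ 1418.1, ∠ = arctan(1418/15) ≈ 89.39°
|L| = 10 · 1618.4 / 2.0109e+06 ≈ 0.0080481
Gain = 20 log₁₀(0.0080481) ≈ -41.89 dB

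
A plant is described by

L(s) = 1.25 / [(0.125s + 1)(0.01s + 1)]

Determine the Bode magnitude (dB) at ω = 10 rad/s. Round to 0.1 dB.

At ω = 10 rad/s:
pole (1 + j10·0.125) = 1 + j1.25 → |·| ≈ 1.6008, ∠ ≈ 51.34°
pole (1 + j10·0.01) = 1 + j0.1 → |·| ≈ 1.005, ∠ ≈ 5.71°
|L| = 1.25 · 1 / (1.6008 · 1.005) ≈ 0.77697
Gain = 20 log₁₀(0.77697) ≈ -2.19 dB

-2.2 dB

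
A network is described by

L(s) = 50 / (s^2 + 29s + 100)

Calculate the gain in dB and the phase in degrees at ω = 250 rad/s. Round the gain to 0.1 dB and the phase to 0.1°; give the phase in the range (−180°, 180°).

Substitute s = j250:
Numerator: 50 = 50 + j0
Denominator: (j250)^2 + 29(j250) + 100 = -62400 + j7250
|N| = √(50² + 0²) ≈ 50, ∠N ≈ 0.00°
|D| = √(62400² + 7250²) ≈ 62820, ∠D ≈ 173.37°
|L| = 50 / 62820 ≈ 0.00079592
Gain = 20 log₁₀(0.00079592) ≈ -61.98 dB
∠L = 0.00° − 173.37° = -173.37°

-62.0 dB, -173.4°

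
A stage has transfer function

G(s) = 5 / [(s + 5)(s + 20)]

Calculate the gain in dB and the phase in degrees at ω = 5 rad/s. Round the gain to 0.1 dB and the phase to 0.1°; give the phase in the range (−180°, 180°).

At s = jω = j5:
pole (s+5): 5 + j5 → |·| = √(5²+5²) = √50 ≈ 7.0711, ∠ = arctan(5/5) ≈ 45.00°
pole (s+20): 20 + j5 → |·| = √(20²+5²) = √425 ≈ 20.616, ∠ = arctan(5/20) ≈ 14.04°
|G| = 5 / 145.78 ≈ 0.034298
Gain = 20 log₁₀(0.034298) ≈ -29.29 dB
∠G = 0.00° − 59.04° = -59.04°

-29.3 dB, -59.0°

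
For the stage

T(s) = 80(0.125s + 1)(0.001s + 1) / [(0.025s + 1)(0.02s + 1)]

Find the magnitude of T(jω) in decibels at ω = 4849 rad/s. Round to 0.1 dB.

At ω = 4849 rad/s:
zero (1 + j4849·0.125) = 1 + j606.125 → |·| ≈ 606.13, ∠ ≈ 89.91°
zero (1 + j4849·0.001) = 1 + j4.849 → |·| ≈ 4.951, ∠ ≈ 78.35°
pole (1 + j4849·0.025) = 1 + j121.225 → |·| ≈ 121.23, ∠ ≈ 89.53°
pole (1 + j4849·0.02) = 1 + j96.98 → |·| ≈ 96.985, ∠ ≈ 89.41°
|T| = 80 · 606.13 · 4.951 / (121.23 · 96.985) ≈ 20.419
Gain = 20 log₁₀(20.419) ≈ 26.20 dB

26.2 dB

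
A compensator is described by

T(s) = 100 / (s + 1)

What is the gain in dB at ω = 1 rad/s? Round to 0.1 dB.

Substitute s = j1:
Numerator: 100 = 100 + j0
Denominator: (j1) + 1 = 1 + j1
|N| = √(100² + 0²) ≈ 100, ∠N ≈ 0.00°
|D| = √(1² + 1²) ≈ 1.4142, ∠D ≈ 45.00°
|T| = 100 / 1.4142 ≈ 70.711
Gain = 20 log₁₀(70.711) ≈ 36.99 dB

37.0 dB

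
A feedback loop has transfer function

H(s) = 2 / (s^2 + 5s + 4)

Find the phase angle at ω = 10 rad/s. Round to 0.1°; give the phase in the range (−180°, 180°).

Substitute s = j10:
Numerator: 2 = 2 + j0
Denominator: (j10)^2 + 5(j10) + 4 = -96 + j50
|N| = √(2² + 0²) ≈ 2, ∠N ≈ 0.00°
|D| = √(96² + 50²) ≈ 108.24, ∠D ≈ 152.49°
∠H = 0.00° − 152.49° = -152.49°

-152.5°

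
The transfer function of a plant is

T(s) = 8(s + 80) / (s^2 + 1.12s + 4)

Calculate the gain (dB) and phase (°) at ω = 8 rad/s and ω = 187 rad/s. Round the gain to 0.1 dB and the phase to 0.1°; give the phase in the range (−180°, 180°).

ω = 8: 20.5 dB, -165.8°; ω = 187: -26.6 dB, -112.8°

At s = jω = j8:
zero (s+80): 80 + j8 → |·| = √(80²+8²) = √6464 ≈ 80.399, ∠ = arctan(8/80) ≈ 5.71°
quadratic: (j8)² + 1.12·j8 + 4 = -60 + j8.96 → |·| ≈ 60.665, ∠ ≈ 171.51°
|T| = 8 · 80.399 / 60.665 ≈ 10.602
Gain = 20 log₁₀(10.602) ≈ 20.51 dB
∠T = 5.71° − 171.51° = -165.80°

At s = jω = j187:
zero (s+80): 80 + j187 → |·| = √(80²+187²) = √41369 ≈ 203.39, ∠ = arctan(187/80) ≈ 66.84°
quadratic: (j187)² + 1.12·j187 + 4 = -34965 + j209.44 → |·| ≈ 34966, ∠ ≈ 179.66°
|T| = 8 · 203.39 / 34966 ≈ 0.046534
Gain = 20 log₁₀(0.046534) ≈ -26.64 dB
∠T = 66.84° − 179.66° = -112.82°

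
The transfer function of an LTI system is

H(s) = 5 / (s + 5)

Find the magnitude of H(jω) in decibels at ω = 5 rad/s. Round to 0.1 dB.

Substitute s = j5:
Numerator: 5 = 5 + j0
Denominator: (j5) + 5 = 5 + j5
|N| = √(5² + 0²) ≈ 5, ∠N ≈ 0.00°
|D| = √(5² + 5²) ≈ 7.0711, ∠D ≈ 45.00°
|H| = 5 / 7.0711 ≈ 0.7071
Gain = 20 log₁₀(0.7071) ≈ -3.01 dB

-3.0 dB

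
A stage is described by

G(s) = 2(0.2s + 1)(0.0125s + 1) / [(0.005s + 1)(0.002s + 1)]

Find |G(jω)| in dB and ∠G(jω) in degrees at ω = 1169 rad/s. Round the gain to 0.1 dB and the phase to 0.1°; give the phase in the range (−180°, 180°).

At ω = 1169 rad/s:
zero (1 + j1169·0.2) = 1 + j233.8 → |·| ≈ 233.8, ∠ ≈ 89.75°
zero (1 + j1169·0.0125) = 1 + j14.6125 → |·| ≈ 14.647, ∠ ≈ 86.09°
pole (1 + j1169·0.005) = 1 + j5.845 → |·| ≈ 5.9299, ∠ ≈ 80.29°
pole (1 + j1169·0.002) = 1 + j2.338 → |·| ≈ 2.5429, ∠ ≈ 66.84°
|G| = 2 · 233.8 · 14.647 / (5.9299 · 2.5429) ≈ 454.2
Gain = 20 log₁₀(454.2) ≈ 53.14 dB
∠G = (89.75° + 86.09°) − (80.29° + 66.84°) = 28.71°

53.1 dB, 28.7°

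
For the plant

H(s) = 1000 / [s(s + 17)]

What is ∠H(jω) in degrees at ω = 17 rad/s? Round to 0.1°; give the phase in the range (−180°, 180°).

At s = jω = j17:
pole (s+17): 17 + j17 → |·| = √(17²+17²) = √578 ≈ 24.042, ∠ = arctan(17/17) ≈ 45.00°
pole at origin: |s| = 17, ∠ = 90.00° (in denominator)
∠H = 0.00° − 135.00° = -135.00°

-135.0°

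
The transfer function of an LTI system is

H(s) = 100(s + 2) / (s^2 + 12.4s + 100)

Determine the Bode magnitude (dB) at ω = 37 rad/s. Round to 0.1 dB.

8.8 dB

At s = jω = j37:
zero (s+2): 2 + j37 → |·| = √(2²+37²) = √1373 ≈ 37.054, ∠ = arctan(37/2) ≈ 86.91°
quadratic: (j37)² + 12.4·j37 + 100 = -1269 + j458.8 → |·| ≈ 1349.4, ∠ ≈ 160.12°
|H| = 100 · 37.054 / 1349.4 ≈ 2.746
Gain = 20 log₁₀(2.746) ≈ 8.77 dB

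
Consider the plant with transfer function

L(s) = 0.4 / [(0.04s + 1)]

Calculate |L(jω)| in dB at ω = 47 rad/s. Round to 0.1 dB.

-14.5 dB

At ω = 47 rad/s:
pole (1 + j47·0.04) = 1 + j1.88 → |·| ≈ 2.1294, ∠ ≈ 61.99°
|L| = 0.4 · 1 / (2.1294) ≈ 0.18785
Gain = 20 log₁₀(0.18785) ≈ -14.52 dB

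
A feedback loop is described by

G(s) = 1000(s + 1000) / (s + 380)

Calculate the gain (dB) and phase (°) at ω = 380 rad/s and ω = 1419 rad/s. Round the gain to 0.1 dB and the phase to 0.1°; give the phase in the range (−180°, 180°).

ω = 380: 66.0 dB, -24.2°; ω = 1419: 61.5 dB, -20.2°

At s = jω = j380:
zero (s+1000): 1000 + j380 → |·| = √(1000²+380²) = √1144400 ≈ 1069.8, ∠ = arctan(380/1000) ≈ 20.81°
pole (s+380): 380 + j380 → |·| = √(380²+380²) = √288800 ≈ 537.4, ∠ = arctan(380/380) ≈ 45.00°
|G| = 1000 · 1069.8 / 537.4 ≈ 1990.7
Gain = 20 log₁₀(1990.7) ≈ 65.98 dB
∠G = 20.81° − 45.00° = -24.19°

At s = jω = j1419:
zero (s+1000): 1000 + j1419 → |·| = √(1000²+1419²) = √3013561 ≈ 1736, ∠ = arctan(1419/1000) ≈ 54.83°
pole (s+380): 380 + j1419 → |·| = √(380²+1419²) = √2157961 ≈ 1469, ∠ = arctan(1419/380) ≈ 75.01°
|G| = 1000 · 1736 / 1469 ≈ 1181.8
Gain = 20 log₁₀(1181.8) ≈ 61.45 dB
∠G = 54.83° − 75.01° = -20.18°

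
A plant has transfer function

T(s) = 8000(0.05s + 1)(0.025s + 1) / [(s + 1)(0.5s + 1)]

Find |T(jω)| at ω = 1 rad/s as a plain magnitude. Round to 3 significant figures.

At ω = 1 rad/s:
zero (1 + j1·0.05) = 1 + j0.05 → |·| ≈ 1.0012, ∠ ≈ 2.86°
zero (1 + j1·0.025) = 1 + j0.025 → |·| ≈ 1.0003, ∠ ≈ 1.43°
pole (1 + j1·1) = 1 + j1 → |·| ≈ 1.4142, ∠ ≈ 45.00°
pole (1 + j1·0.5) = 1 + j0.5 → |·| ≈ 1.118, ∠ ≈ 26.57°
|T| = 8000 · 1.0012 · 1.0003 / (1.4142 · 1.118) ≈ 5067.4

5.07e+03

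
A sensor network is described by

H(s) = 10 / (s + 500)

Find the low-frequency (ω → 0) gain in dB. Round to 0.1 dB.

H(0) = 10 / (500) = 0.02
20 log₁₀(0.02) ≈ -33.98 dB

-34.0 dB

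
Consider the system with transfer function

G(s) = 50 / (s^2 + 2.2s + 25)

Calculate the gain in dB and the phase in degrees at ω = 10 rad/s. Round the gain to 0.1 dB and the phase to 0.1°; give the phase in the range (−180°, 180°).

-3.9 dB, -163.7°

At s = jω = j10:
quadratic: (j10)² + 2.2·j10 + 25 = -75 + j22 → |·| ≈ 78.16, ∠ ≈ 163.65°
|G| = 50 / 78.16 ≈ 0.63971
Gain = 20 log₁₀(0.63971) ≈ -3.88 dB
∠G = 0.00° − 163.65° = -163.65°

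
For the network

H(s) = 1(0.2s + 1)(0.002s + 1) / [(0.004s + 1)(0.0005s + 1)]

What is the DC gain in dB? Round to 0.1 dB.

0.0 dB

H(0) = 1 · 1 / 1 = 1
20 log₁₀(1) ≈ 0.00 dB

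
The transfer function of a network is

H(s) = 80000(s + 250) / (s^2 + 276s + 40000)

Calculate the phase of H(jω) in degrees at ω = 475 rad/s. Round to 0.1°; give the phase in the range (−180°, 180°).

At s = jω = j475:
zero (s+250): 250 + j475 → |·| = √(250²+475²) = √288125 ≈ 536.77, ∠ = arctan(475/250) ≈ 62.24°
quadratic: (j475)² + 276·j475 + 40000 = -185625 + j131100 → |·| ≈ 2.2725e+05, ∠ ≈ 144.77°
∠H = 62.24° − 144.77° = -82.53°

-82.5°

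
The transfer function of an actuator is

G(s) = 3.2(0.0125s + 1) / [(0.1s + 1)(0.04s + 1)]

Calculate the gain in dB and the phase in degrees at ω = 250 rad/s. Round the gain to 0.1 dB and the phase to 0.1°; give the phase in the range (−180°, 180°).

At ω = 250 rad/s:
zero (1 + j250·0.0125) = 1 + j3.125 → |·| ≈ 3.2811, ∠ ≈ 72.26°
pole (1 + j250·0.1) = 1 + j25 → |·| ≈ 25.02, ∠ ≈ 87.71°
pole (1 + j250·0.04) = 1 + j10 → |·| ≈ 10.05, ∠ ≈ 84.29°
|G| = 3.2 · 3.2811 / (25.02 · 10.05) ≈ 0.041756
Gain = 20 log₁₀(0.041756) ≈ -27.59 dB
∠G = (72.26°) − (87.71° + 84.29°) = -99.74°

-27.6 dB, -99.7°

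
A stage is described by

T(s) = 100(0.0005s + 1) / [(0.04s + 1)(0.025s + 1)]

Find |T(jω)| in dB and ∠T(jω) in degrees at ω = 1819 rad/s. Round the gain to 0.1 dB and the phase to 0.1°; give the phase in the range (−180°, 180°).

At ω = 1819 rad/s:
zero (1 + j1819·0.0005) = 1 + j0.9095 → |·| ≈ 1.3517, ∠ ≈ 42.29°
pole (1 + j1819·0.04) = 1 + j72.76 → |·| ≈ 72.767, ∠ ≈ 89.21°
pole (1 + j1819·0.025) = 1 + j45.475 → |·| ≈ 45.486, ∠ ≈ 88.74°
|T| = 100 · 1.3517 / (72.767 · 45.486) ≈ 0.040838
Gain = 20 log₁₀(0.040838) ≈ -27.78 dB
∠T = (42.29°) − (89.21° + 88.74°) = -135.66°

-27.8 dB, -135.7°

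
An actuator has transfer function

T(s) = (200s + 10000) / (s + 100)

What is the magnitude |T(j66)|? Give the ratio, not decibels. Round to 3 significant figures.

138

Substitute s = j66:
Numerator: 200(j66) + 10000 = 10000 + j13200
Denominator: (j66) + 100 = 100 + j66
|N| = √(10000² + 13200²) ≈ 16560, ∠N ≈ 52.85°
|D| = √(100² + 66²) ≈ 119.82, ∠D ≈ 33.42°
|T| = 16560 / 119.82 ≈ 138.21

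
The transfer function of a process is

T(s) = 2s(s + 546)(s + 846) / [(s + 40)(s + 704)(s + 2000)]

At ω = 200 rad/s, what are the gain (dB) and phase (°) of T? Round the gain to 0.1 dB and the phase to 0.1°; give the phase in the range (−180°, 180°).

-3.4 dB, 23.2°

At s = jω = j200:
zero (s+546): 546 + j200 → |·| = √(546²+200²) = √338116 ≈ 581.48, ∠ = arctan(200/546) ≈ 20.12°
zero (s+846): 846 + j200 → |·| = √(846²+200²) = √755716 ≈ 869.32, ∠ = arctan(200/846) ≈ 13.30°
zero at origin: s = j200 → |·| = 200, ∠ = 90.00°
pole (s+40): 40 + j200 → |·| = √(40²+200²) = √41600 ≈ 203.96, ∠ = arctan(200/40) ≈ 78.69°
pole (s+704): 704 + j200 → |·| = √(704²+200²) = √535616 ≈ 731.86, ∠ = arctan(200/704) ≈ 15.86°
pole (s+2000): 2000 + j200 → |·| = √(2000²+200²) = √4040000 ≈ 2010, ∠ = arctan(200/2000) ≈ 5.71°
|T| = 2 · 1.011e+08 / 3.0003e+08 ≈ 0.67393
Gain = 20 log₁₀(0.67393) ≈ -3.43 dB
∠T = 123.42° − 100.26° = 23.16°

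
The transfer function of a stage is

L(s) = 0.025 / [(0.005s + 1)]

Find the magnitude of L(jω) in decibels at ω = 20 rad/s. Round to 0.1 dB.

At ω = 20 rad/s:
pole (1 + j20·0.005) = 1 + j0.1 → |·| ≈ 1.005, ∠ ≈ 5.71°
|L| = 0.025 · 1 / (1.005) ≈ 0.024876
Gain = 20 log₁₀(0.024876) ≈ -32.08 dB

-32.1 dB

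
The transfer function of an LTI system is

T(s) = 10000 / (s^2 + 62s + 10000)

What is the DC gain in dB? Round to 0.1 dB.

0.0 dB

T(0) = 10000 / 10000 = 1
20 log₁₀(1) ≈ 0.00 dB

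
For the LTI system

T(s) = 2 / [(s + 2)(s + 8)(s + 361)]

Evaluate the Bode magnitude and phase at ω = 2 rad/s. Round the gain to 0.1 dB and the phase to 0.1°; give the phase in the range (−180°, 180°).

At s = jω = j2:
pole (s+2): 2 + j2 → |·| = √(2²+2²) = √8 ≈ 2.8284, ∠ = arctan(2/2) ≈ 45.00°
pole (s+8): 8 + j2 → |·| = √(8²+2²) = √68 ≈ 8.2462, ∠ = arctan(2/8) ≈ 14.04°
pole (s+361): 361 + j2 → |·| = √(361²+2²) = √130325 ≈ 361.01, ∠ = arctan(2/361) ≈ 0.32°
|T| = 2 / 8420 ≈ 0.00023753
Gain = 20 log₁₀(0.00023753) ≈ -72.49 dB
∠T = 0.00° − 59.36° = -59.36°

-72.5 dB, -59.4°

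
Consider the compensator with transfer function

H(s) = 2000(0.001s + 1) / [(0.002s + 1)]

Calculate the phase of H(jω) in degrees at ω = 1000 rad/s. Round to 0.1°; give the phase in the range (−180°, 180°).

At ω = 1000 rad/s:
zero (1 + j1000·0.001) = 1 + j1 → |·| ≈ 1.4142, ∠ ≈ 45.00°
pole (1 + j1000·0.002) = 1 + j2 → |·| ≈ 2.2361, ∠ ≈ 63.43°
∠H = (45.00°) − (63.43°) = -18.43°

-18.4°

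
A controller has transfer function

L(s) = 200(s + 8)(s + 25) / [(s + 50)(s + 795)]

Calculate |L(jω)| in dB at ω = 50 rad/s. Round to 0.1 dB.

20.0 dB

At s = jω = j50:
zero (s+8): 8 + j50 → |·| = √(8²+50²) = √2564 ≈ 50.636, ∠ = arctan(50/8) ≈ 80.91°
zero (s+25): 25 + j50 → |·| = √(25²+50²) = √3125 ≈ 55.902, ∠ = arctan(50/25) ≈ 63.43°
pole (s+50): 50 + j50 → |·| = √(50²+50²) = √5000 ≈ 70.711, ∠ = arctan(50/50) ≈ 45.00°
pole (s+795): 795 + j50 → |·| = √(795²+50²) = √634525 ≈ 796.57, ∠ = arctan(50/795) ≈ 3.60°
|L| = 200 · 2830.7 / 56326 ≈ 10.051
Gain = 20 log₁₀(10.051) ≈ 20.04 dB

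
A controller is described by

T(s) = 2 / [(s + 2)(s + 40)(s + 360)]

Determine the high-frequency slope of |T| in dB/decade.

Each pole contributes −20 dB/decade at high frequency; each zero contributes +20 dB/decade.
Net: 0 zero(s) − 3 pole(s) → -60 dB/decade.

-60 dB/decade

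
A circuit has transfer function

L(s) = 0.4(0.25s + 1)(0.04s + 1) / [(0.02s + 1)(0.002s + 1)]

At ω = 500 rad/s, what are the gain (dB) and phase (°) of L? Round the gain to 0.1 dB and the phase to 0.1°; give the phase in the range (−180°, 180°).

At ω = 500 rad/s:
zero (1 + j500·0.25) = 1 + j125 → |·| ≈ 125, ∠ ≈ 89.54°
zero (1 + j500·0.04) = 1 + j20 → |·| ≈ 20.025, ∠ ≈ 87.14°
pole (1 + j500·0.02) = 1 + j10 → |·| ≈ 10.05, ∠ ≈ 84.29°
pole (1 + j500·0.002) = 1 + j1 → |·| ≈ 1.4142, ∠ ≈ 45.00°
|L| = 0.4 · 125 · 20.025 / (10.05 · 1.4142) ≈ 70.448
Gain = 20 log₁₀(70.448) ≈ 36.96 dB
∠L = (89.54° + 87.14°) − (84.29° + 45.00°) = 47.39°

37.0 dB, 47.4°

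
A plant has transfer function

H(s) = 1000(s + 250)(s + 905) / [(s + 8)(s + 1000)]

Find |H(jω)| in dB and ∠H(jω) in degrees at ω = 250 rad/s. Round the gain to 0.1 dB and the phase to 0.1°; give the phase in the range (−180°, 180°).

62.2 dB, -41.8°

At s = jω = j250:
zero (s+250): 250 + j250 → |·| = √(250²+250²) = √125000 ≈ 353.55, ∠ = arctan(250/250) ≈ 45.00°
zero (s+905): 905 + j250 → |·| = √(905²+250²) = √881525 ≈ 938.9, ∠ = arctan(250/905) ≈ 15.44°
pole (s+8): 8 + j250 → |·| = √(8²+250²) = √62564 ≈ 250.13, ∠ = arctan(250/8) ≈ 88.17°
pole (s+1000): 1000 + j250 → |·| = √(1000²+250²) = √1062500 ≈ 1030.8, ∠ = arctan(250/1000) ≈ 14.04°
|H| = 1000 · 3.3195e+05 / 2.5783e+05 ≈ 1287.5
Gain = 20 log₁₀(1287.5) ≈ 62.19 dB
∠H = 60.44° − 102.21° = -41.77°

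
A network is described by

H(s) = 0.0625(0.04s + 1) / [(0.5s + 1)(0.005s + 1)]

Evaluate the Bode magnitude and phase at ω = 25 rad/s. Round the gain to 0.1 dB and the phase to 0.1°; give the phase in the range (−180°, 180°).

At ω = 25 rad/s:
zero (1 + j25·0.04) = 1 + j1 → |·| ≈ 1.4142, ∠ ≈ 45.00°
pole (1 + j25·0.5) = 1 + j12.5 → |·| ≈ 12.54, ∠ ≈ 85.43°
pole (1 + j25·0.005) = 1 + j0.125 → |·| ≈ 1.0078, ∠ ≈ 7.13°
|H| = 0.0625 · 1.4142 / (12.54 · 1.0078) ≈ 0.0069939
Gain = 20 log₁₀(0.0069939) ≈ -43.11 dB
∠H = (45.00°) − (85.43° + 7.13°) = -47.56°

-43.1 dB, -47.6°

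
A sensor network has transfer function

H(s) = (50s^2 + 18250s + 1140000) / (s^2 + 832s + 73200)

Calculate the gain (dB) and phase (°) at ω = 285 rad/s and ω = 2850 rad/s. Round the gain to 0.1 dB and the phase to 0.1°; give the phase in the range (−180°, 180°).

Substitute s = j285:
Numerator: 50(j285)^2 + 18250(j285) + 1140000 = -2921250 + j5201250
Denominator: (j285)^2 + 832(j285) + 73200 = -8025 + j237120
|N| = √(2921250² + 5201250²) ≈ 5.9655e+06, ∠N ≈ 119.32°
|D| = √(8025² + 237120²) ≈ 2.3726e+05, ∠D ≈ 91.94°
|H| = 5.9655e+06 / 2.3726e+05 ≈ 25.143
Gain = 20 log₁₀(25.143) ≈ 28.01 dB
∠H = 119.32° − 91.94° = 27.38°

Substitute s = j2850:
Numerator: 50(j2850)^2 + 18250(j2850) + 1140000 = -404985000 + j52012500
Denominator: (j2850)^2 + 832(j2850) + 73200 = -8049300 + j2371200
|N| = √(404985000² + 52012500²) ≈ 4.0831e+08, ∠N ≈ 172.68°
|D| = √(8049300² + 2371200²) ≈ 8.3913e+06, ∠D ≈ 163.59°
|H| = 4.0831e+08 / 8.3913e+06 ≈ 48.659
Gain = 20 log₁₀(48.659) ≈ 33.74 dB
∠H = 172.68° − 163.59° = 9.09°

ω = 285: 28.0 dB, 27.4°; ω = 2850: 33.7 dB, 9.1°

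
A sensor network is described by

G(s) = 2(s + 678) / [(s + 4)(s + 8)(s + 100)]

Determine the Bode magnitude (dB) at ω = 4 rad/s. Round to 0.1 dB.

At s = jω = j4:
zero (s+678): 678 + j4 → |·| = √(678²+4²) = √459700 ≈ 678.01, ∠ = arctan(4/678) ≈ 0.34°
pole (s+4): 4 + j4 → |·| = √(4²+4²) = √32 ≈ 5.6569, ∠ = arctan(4/4) ≈ 45.00°
pole (s+8): 8 + j4 → |·| = √(8²+4²) = √80 ≈ 8.9443, ∠ = arctan(4/8) ≈ 26.57°
pole (s+100): 100 + j4 → |·| = √(100²+4²) = √10016 ≈ 100.08, ∠ = arctan(4/100) ≈ 2.29°
|G| = 2 · 678.01 / 5063.7 ≈ 0.26779
Gain = 20 log₁₀(0.26779) ≈ -11.44 dB

-11.4 dB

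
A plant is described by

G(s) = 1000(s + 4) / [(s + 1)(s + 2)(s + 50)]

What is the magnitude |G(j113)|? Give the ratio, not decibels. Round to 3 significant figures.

0.0716

At s = jω = j113:
zero (s+4): 4 + j113 → |·| = √(4²+113²) = √12785 ≈ 113.07, ∠ = arctan(113/4) ≈ 87.97°
pole (s+1): 1 + j113 → |·| = √(1²+113²) = √12770 ≈ 113, ∠ = arctan(113/1) ≈ 89.49°
pole (s+2): 2 + j113 → |·| = √(2²+113²) = √12773 ≈ 113.02, ∠ = arctan(113/2) ≈ 88.99°
pole (s+50): 50 + j113 → |·| = √(50²+113²) = √15269 ≈ 123.57, ∠ = arctan(113/50) ≈ 66.13°
|G| = 1000 · 113.07 / 1.5781e+06 ≈ 0.071649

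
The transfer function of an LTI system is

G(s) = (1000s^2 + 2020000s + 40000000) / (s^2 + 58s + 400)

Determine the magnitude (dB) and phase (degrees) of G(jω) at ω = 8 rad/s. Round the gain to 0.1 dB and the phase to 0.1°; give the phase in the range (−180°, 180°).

97.5 dB, -32.1°

Substitute s = j8:
Numerator: 1000(j8)^2 + 2020000(j8) + 40000000 = 39936000 + j16160000
Denominator: (j8)^2 + 58(j8) + 400 = 336 + j464
|N| = √(39936000² + 16160000²) ≈ 4.3082e+07, ∠N ≈ 22.03°
|D| = √(336² + 464²) ≈ 572.88, ∠D ≈ 54.09°
|G| = 4.3082e+07 / 572.88 ≈ 75202
Gain = 20 log₁₀(75202) ≈ 97.52 dB
∠G = 22.03° − 54.09° = -32.06°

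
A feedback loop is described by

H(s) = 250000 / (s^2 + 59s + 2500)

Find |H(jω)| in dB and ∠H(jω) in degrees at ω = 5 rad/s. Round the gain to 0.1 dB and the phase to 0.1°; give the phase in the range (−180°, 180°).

40.0 dB, -6.8°

At s = jω = j5:
quadratic: (j5)² + 59·j5 + 2500 = 2475 + j295 → |·| ≈ 2492.5, ∠ ≈ 6.80°
|H| = 250000 / 2492.5 ≈ 100.3
Gain = 20 log₁₀(100.3) ≈ 40.03 dB
∠H = 0.00° − 6.80° = -6.80°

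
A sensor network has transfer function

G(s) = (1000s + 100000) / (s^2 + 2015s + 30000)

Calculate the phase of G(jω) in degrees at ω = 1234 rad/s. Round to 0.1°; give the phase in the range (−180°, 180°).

-35.6°

Substitute s = j1234:
Numerator: 1000(j1234) + 100000 = 100000 + j1234000
Denominator: (j1234)^2 + 2015(j1234) + 30000 = -1492756 + j2486510
|N| = √(100000² + 1234000²) ≈ 1.238e+06, ∠N ≈ 85.37°
|D| = √(1492756² + 2486510²) ≈ 2.9002e+06, ∠D ≈ 120.98°
∠G = 85.37° − 120.98° = -35.61°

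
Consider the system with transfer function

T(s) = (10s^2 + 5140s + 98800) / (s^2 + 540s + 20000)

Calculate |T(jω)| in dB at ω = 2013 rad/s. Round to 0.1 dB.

20.0 dB

Substitute s = j2013:
Numerator: 10(j2013)^2 + 5140(j2013) + 98800 = -40422890 + j10346820
Denominator: (j2013)^2 + 540(j2013) + 20000 = -4032169 + j1087020
|N| = √(40422890² + 10346820²) ≈ 4.1726e+07, ∠N ≈ 165.64°
|D| = √(4032169² + 1087020²) ≈ 4.1761e+06, ∠D ≈ 164.91°
|T| = 4.1726e+07 / 4.1761e+06 ≈ 9.9916
Gain = 20 log₁₀(9.9916) ≈ 19.99 dB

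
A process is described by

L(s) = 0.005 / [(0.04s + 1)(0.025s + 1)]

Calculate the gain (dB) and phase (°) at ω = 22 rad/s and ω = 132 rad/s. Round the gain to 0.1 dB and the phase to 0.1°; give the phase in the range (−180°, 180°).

At ω = 22 rad/s:
pole (1 + j22·0.04) = 1 + j0.88 → |·| ≈ 1.3321, ∠ ≈ 41.35°
pole (1 + j22·0.025) = 1 + j0.55 → |·| ≈ 1.1413, ∠ ≈ 28.81°
|L| = 0.005 · 1 / (1.3321 · 1.1413) ≈ 0.0032888
Gain = 20 log₁₀(0.0032888) ≈ -49.66 dB
∠L = (0°) − (41.35° + 28.81°) = -70.16°

At ω = 132 rad/s:
pole (1 + j132·0.04) = 1 + j5.28 → |·| ≈ 5.3739, ∠ ≈ 79.28°
pole (1 + j132·0.025) = 1 + j3.3 → |·| ≈ 3.4482, ∠ ≈ 73.14°
|L| = 0.005 · 1 / (5.3739 · 3.4482) ≈ 0.00026983
Gain = 20 log₁₀(0.00026983) ≈ -71.38 dB
∠L = (0°) − (79.28° + 73.14°) = -152.42°

ω = 22: -49.7 dB, -70.2°; ω = 132: -71.4 dB, -152.4°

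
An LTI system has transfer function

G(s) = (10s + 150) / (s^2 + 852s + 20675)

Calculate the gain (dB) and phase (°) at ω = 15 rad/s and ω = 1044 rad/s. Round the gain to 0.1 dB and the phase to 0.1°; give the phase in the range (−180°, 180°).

ω = 15: -41.1 dB, 13.0°; ω = 1044: -42.5 dB, -51.1°

Substitute s = j15:
Numerator: 10(j15) + 150 = 150 + j150
Denominator: (j15)^2 + 852(j15) + 20675 = 20450 + j12780
|N| = √(150² + 150²) ≈ 212.13, ∠N ≈ 45.00°
|D| = √(20450² + 12780²) ≈ 24115, ∠D ≈ 32.00°
|G| = 212.13 / 24115 ≈ 0.0087966
Gain = 20 log₁₀(0.0087966) ≈ -41.11 dB
∠G = 45.00° − 32.00° = 13.00°

Substitute s = j1044:
Numerator: 10(j1044) + 150 = 150 + j10440
Denominator: (j1044)^2 + 852(j1044) + 20675 = -1069261 + j889488
|N| = √(150² + 10440²) ≈ 10441, ∠N ≈ 89.18°
|D| = √(1069261² + 889488²) ≈ 1.3909e+06, ∠D ≈ 140.24°
|G| = 10441 / 1.3909e+06 ≈ 0.0075067
Gain = 20 log₁₀(0.0075067) ≈ -42.49 dB
∠G = 89.18° − 140.24° = -51.06°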